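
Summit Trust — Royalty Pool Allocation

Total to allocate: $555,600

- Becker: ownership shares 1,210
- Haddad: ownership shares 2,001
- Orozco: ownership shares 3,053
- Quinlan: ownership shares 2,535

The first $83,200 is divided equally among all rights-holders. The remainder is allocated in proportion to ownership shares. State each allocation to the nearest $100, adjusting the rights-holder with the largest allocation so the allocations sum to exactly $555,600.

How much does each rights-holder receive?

Becker: $85,800 | Haddad: $128,200 | Orozco: $184,700 | Quinlan: $156,900

$83,200 shared equally gives $20,800 per rights-holder.
Remainder $472,400 by ownership shares (total 8,799): Becker 64,962.38 → $65,000; Haddad 107,429.53 → $107,400; Orozco 163,909.22 → $163,900; Quinlan 136,098.87 → $136,100.
Totals: Becker $20,800 + $65,000 = $85,800; Haddad $20,800 + $107,400 = $128,200; Orozco $20,800 + $163,900 = $184,700; Quinlan $20,800 + $136,100 = $156,900.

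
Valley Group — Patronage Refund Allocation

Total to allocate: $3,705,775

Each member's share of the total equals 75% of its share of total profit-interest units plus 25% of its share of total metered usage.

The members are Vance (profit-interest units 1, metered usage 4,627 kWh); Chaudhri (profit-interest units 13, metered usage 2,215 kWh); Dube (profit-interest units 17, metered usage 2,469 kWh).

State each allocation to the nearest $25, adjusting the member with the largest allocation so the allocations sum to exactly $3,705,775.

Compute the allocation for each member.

Totals — profit-interest units 31, metered usage 9,311.
Blended shares (75% profit-interest units + 25% metered usage): Vance 0.1484; Chaudhri 0.3740; Dube 0.4776.
Proportional shares: Vance 550,041.97; Chaudhri 1,385,918.33; Dube 1,769,814.70.
Rounded to nearest $25: Vance $550,050; Chaudhri $1,385,925; Dube $1,769,825. Sum = $3,705,800.
Difference $3,705,775 − $3,705,800 = −$25 applied to largest allocation (Dube): Dube becomes $1,769,800.

Vance: $550,050 · Chaudhri: $1,385,925 · Dube: $1,769,800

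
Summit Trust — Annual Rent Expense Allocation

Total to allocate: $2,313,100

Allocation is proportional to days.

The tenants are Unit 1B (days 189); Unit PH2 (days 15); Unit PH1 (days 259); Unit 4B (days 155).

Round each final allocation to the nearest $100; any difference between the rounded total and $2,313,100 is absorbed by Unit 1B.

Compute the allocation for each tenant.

Unit 1B: $707,500 · Unit PH2: $56,100 · Unit PH1: $969,400 · Unit 4B: $580,100

Sum of days: 618.
Proportional shares: Unit 1B 189/618 × $2,313,100 = 707,404.37; Unit PH2 15/618 × $2,313,100 = 56,143.20; Unit PH1 259/618 × $2,313,100 = 969,405.99; Unit 4B 155/618 × $2,313,100 = 580,146.44.
At nearest $100: Unit 1B $707,400; Unit PH2 $56,100; Unit PH1 $969,400; Unit 4B $580,100. Sum = $2,313,000.
Difference $2,313,100 − $2,313,000 = +$100 applied to Unit 1B: Unit 1B becomes $707,500.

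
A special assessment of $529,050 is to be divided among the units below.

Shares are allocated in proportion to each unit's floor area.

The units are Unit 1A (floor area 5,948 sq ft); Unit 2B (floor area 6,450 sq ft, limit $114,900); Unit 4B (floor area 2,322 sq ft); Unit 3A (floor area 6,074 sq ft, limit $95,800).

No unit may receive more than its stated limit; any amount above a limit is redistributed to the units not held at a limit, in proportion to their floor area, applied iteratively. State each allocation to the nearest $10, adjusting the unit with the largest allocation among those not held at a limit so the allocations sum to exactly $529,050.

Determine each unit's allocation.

Sum of floor area: 20,794.
Proportional shares (ignoring caps): Unit 1A 151,331.61; Unit 2B 164,103.71; Unit 4B 59,077.33; Unit 3A 154,537.35.
Capped: Unit 2B ($114,900), Unit 3A ($95,800); balance $318,350 reallocated over remaining floor area 8,270.
Shares after redistribution: Unit 1A 228,965.63 → $228,970; Unit 4B 89,384.37 → $89,380.

Unit 1A: $228,970; Unit 2B: $114,900; Unit 4B: $89,380; Unit 3A: $95,800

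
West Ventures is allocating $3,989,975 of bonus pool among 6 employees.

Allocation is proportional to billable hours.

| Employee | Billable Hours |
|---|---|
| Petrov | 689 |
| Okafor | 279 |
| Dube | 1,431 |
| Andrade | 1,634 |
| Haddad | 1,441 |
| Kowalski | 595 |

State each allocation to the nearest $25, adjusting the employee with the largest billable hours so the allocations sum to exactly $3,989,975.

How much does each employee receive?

Petrov: $452,975; Okafor: $183,425; Dube: $940,800; Andrade: $1,074,225; Haddad: $947,375; Kowalski: $391,175

Sum of billable hours: 6,069.
Pro-rata amounts: Petrov 689/6,069 × $3,989,975 = 452,972.94; Okafor 279/6,069 × $3,989,975 = 183,424.46; Dube 1,431/6,069 × $3,989,975 = 940,789.95; Andrade 1,634/6,069 × $3,989,975 = 1,074,249.32; Haddad 1,441/6,069 × $3,989,975 = 947,364.31; Kowalski 595/6,069 × $3,989,975 = 391,174.02.
Rounded to nearest $25: Petrov $452,975; Okafor $183,425; Dube $940,800; Andrade $1,074,250; Haddad $947,375; Kowalski $391,175. Sum = $3,990,000.
Difference $3,989,975 − $3,990,000 = −$25 applied to largest billable hours (Andrade): Andrade becomes $1,074,225.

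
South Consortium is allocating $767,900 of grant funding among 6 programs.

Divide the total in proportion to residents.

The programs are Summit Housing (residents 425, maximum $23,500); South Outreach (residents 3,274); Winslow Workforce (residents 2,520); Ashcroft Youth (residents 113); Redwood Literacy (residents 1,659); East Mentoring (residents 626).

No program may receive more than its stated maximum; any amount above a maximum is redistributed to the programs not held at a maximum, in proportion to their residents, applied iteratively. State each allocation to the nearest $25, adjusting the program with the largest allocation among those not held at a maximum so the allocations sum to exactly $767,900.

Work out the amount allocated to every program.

Summit Housing: $23,500 · South Outreach: $297,500 · Winslow Workforce: $229,000 · Ashcroft Youth: $10,275 · Redwood Literacy: $150,750 · East Mentoring: $56,875

Total residents = 8,617.
Proportional shares (ignoring caps): Summit Housing 37,873.68; South Outreach 291,761.01; Winslow Workforce 224,568.64; Ashcroft Youth 10,069.94; Redwood Literacy 147,841.02; East Mentoring 55,785.70.
Held at cap: Summit Housing ($23,500); remaining pool $744,400 reallocated over remaining residents 8,192.
Shares after redistribution: South Outreach 297,505.57 → $297,500; Winslow Workforce 228,990.23 → $229,000; Ashcroft Youth 10,268.21 → $10,275; Redwood Literacy 150,751.90 → $150,750; East Mentoring 56,884.08 → $56,875.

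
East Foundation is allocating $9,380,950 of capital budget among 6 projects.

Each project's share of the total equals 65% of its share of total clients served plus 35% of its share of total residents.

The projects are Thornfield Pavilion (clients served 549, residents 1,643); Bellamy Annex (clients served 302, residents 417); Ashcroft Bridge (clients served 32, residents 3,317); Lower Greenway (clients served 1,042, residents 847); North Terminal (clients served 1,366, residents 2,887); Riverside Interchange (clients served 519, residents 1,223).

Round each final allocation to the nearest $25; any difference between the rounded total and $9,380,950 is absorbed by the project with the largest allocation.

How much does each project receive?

Thornfield Pavilion: $1,400,650 | Bellamy Annex: $615,825 | Ashcroft Bridge: $1,105,100 | Lower Greenway: $1,936,750 | North Terminal: $3,103,425 | Riverside Interchange: $1,219,200

Clients served total 3,810; residents total 10,334.
Combined weights (65% clients served + 35% residents): Thornfield Pavilion 0.1493; Bellamy Annex 0.0656; Ashcroft Bridge 0.1178; Lower Greenway 0.2065; North Terminal 0.3308; Riverside Interchange 0.1300.
Proportional shares: Thornfield Pavilion 1,400,649.26; Bellamy Annex 615,818.02; Ashcroft Bridge 1,105,095.33; Lower Greenway 1,936,752.36; North Terminal 3,103,441.48; Riverside Interchange 1,219,193.56.
Rounded to nearest $25: Thornfield Pavilion $1,400,650; Bellamy Annex $615,825; Ashcroft Bridge $1,105,100; Lower Greenway $1,936,750; North Terminal $3,103,450; Riverside Interchange $1,219,200. Sum = $9,380,975.
Difference $9,380,950 − $9,380,975 = −$25 applied to largest allocation (North Terminal): North Terminal becomes $3,103,425.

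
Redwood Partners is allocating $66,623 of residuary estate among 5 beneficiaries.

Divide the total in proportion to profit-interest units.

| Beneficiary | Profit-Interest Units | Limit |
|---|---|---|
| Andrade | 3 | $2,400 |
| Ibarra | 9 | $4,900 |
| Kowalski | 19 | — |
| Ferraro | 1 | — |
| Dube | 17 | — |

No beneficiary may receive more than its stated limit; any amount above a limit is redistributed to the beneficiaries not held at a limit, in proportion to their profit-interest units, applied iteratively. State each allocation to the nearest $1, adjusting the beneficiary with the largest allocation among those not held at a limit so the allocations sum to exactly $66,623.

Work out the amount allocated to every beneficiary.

Combined profit-interest units = 49.
Pro-rata shares before constraints: Andrade 4,078.96; Ibarra 12,236.88; Kowalski 25,833.41; Ferraro 1,359.65; Dube 23,114.10.
Cap binds for Andrade ($2,400), Ibarra ($4,900); balance $59,323 reallocated over remaining profit-interest units 37.
Shares after redistribution: Kowalski 30,463.16 → $30,463; Ferraro 1,603.32 → $1,603; Dube 27,256.51 → $27,257.

Andrade: $2,400 · Ibarra: $4,900 · Kowalski: $30,463 · Ferraro: $1,603 · Dube: $27,257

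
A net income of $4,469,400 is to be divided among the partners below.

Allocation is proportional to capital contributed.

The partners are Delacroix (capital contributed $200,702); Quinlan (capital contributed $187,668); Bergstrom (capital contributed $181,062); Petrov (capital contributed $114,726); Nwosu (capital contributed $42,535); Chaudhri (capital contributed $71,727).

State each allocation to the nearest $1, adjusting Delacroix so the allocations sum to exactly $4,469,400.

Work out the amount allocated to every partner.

Sum of capital contributed: 798,420.
Raw shares: Delacroix 200,702/798,420 × $4,469,400 = 1,123,490.79; Quinlan 187,668/798,420 × $4,469,400 = 1,050,528.99; Bergstrom 181,062/798,420 × $4,469,400 = 1,013,549.89; Petrov 114,726/798,420 × $4,469,400 = 642,213.85; Nwosu 42,535/798,420 × $4,469,400 = 238,102.66; Chaudhri 71,727/798,420 × $4,469,400 = 401,513.81.
After rounding ($1): Delacroix $1,123,491; Quinlan $1,050,529; Bergstrom $1,013,550; Petrov $642,214; Nwosu $238,103; Chaudhri $401,514. Sum = $4,469,401.
Difference $4,469,400 − $4,469,401 = −$1 applied to Delacroix: Delacroix becomes $1,123,490.

Delacroix: $1,123,490 | Quinlan: $1,050,529 | Bergstrom: $1,013,550 | Petrov: $642,214 | Nwosu: $238,103 | Chaudhri: $401,514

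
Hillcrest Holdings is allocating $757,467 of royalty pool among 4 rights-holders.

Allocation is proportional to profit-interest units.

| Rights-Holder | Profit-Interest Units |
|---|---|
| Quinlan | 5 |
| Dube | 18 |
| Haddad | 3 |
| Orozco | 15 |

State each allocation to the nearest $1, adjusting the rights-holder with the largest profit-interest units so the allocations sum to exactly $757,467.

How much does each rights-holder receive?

Combined profit-interest units = 41.
Unrounded shares: Quinlan 5/41 × $757,467 = 92,374.02; Dube 18/41 × $757,467 = 332,546.49; Haddad 3/41 × $757,467 = 55,424.41; Orozco 15/41 × $757,467 = 277,122.07.
Rounded to nearest $1: Quinlan $92,374; Dube $332,546; Haddad $55,424; Orozco $277,122. Sum = $757,466.
Difference $757,467 − $757,466 = +$1 applied to largest profit-interest units (Dube): Dube becomes $332,547.

Quinlan: $92,374 · Dube: $332,547 · Haddad: $55,424 · Orozco: $277,122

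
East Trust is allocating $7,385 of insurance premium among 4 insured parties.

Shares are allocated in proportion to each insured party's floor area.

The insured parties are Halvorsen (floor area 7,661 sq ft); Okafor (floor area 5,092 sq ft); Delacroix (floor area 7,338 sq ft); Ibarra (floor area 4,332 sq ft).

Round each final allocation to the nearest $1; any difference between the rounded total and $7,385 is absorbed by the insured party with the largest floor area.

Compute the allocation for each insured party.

Halvorsen: $2,316; Okafor: $1,540; Delacroix: $2,219; Ibarra: $1,310

Sum of floor area: 24,423.
Pro-rata amounts: Halvorsen 7,661/24,423 × $7,385 = 2,316.52; Okafor 5,092/24,423 × $7,385 = 1,539.71; Delacroix 7,338/24,423 × $7,385 = 2,218.86; Ibarra 4,332/24,423 × $7,385 = 1,309.91.
After rounding ($1): Halvorsen $2,317; Okafor $1,540; Delacroix $2,219; Ibarra $1,310. Sum = $7,386.
Difference $7,385 − $7,386 = −$1 applied to largest floor area (Halvorsen): Halvorsen becomes $2,316.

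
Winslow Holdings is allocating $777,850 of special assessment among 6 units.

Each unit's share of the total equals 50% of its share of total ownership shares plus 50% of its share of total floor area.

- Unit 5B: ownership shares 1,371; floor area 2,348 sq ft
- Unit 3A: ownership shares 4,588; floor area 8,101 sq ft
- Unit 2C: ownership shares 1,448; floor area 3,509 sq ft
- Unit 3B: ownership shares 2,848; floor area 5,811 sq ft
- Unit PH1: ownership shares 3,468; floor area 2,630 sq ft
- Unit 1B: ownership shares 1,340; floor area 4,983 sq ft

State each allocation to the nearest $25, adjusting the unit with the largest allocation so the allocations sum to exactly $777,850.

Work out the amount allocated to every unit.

Ownership shares total 15,063; floor area total 27,382.
Composite weights (50% ownership shares + 50% floor area): Unit 5B 0.0884; Unit 3A 0.3002; Unit 2C 0.1121; Unit 3B 0.2006; Unit PH1 0.1631; Unit 1B 0.1355.
Unrounded shares: Unit 5B 68,749.30; Unit 3A 233,525.62; Unit 2C 87,227.89; Unit 3B 156,072.60; Unit PH1 126,899.04; Unit 1B 105,375.56.
At nearest $25: Unit 5B $68,750; Unit 3A $233,525; Unit 2C $87,225; Unit 3B $156,075; Unit PH1 $126,900; Unit 1B $105,375. Sum = $777,850.
Sum already equals the total — no adjustment.

Unit 5B: $68,750 · Unit 3A: $233,525 · Unit 2C: $87,225 · Unit 3B: $156,075 · Unit PH1: $126,900 · Unit 1B: $105,375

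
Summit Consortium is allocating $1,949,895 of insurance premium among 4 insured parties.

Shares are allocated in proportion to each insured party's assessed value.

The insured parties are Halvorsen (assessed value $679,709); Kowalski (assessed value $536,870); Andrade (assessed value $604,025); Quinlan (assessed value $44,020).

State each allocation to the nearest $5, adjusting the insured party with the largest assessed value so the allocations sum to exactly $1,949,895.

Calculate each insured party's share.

Halvorsen: $710,790 · Kowalski: $561,420 · Andrade: $631,650 · Quinlan: $46,035

Total assessed value = 1,864,624.
Raw shares: Halvorsen 679,709/1,864,624 × $1,949,895 = 710,792.73; Kowalski 536,870/1,864,624 × $1,949,895 = 561,421.57; Andrade 604,025/1,864,624 × $1,949,895 = 631,647.63; Quinlan 44,020/1,864,624 × $1,949,895 = 46,033.08.
Rounded to nearest $5: Halvorsen $710,795; Kowalski $561,420; Andrade $631,650; Quinlan $46,035. Sum = $1,949,900.
Difference $1,949,895 − $1,949,900 = −$5 applied to largest assessed value (Halvorsen): Halvorsen becomes $710,790.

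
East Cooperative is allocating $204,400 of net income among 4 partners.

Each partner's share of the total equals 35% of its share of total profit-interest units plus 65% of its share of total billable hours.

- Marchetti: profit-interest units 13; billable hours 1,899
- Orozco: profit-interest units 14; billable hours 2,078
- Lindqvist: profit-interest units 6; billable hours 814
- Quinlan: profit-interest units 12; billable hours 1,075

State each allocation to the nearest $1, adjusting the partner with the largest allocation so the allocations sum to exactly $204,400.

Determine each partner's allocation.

Profit-interest units total 45; billable hours total 5,866.
Combined weights (35% profit-interest units + 65% billable hours): Marchetti 0.3115; Orozco 0.3391; Lindqvist 0.1369; Quinlan 0.2125.
Unrounded shares: Marchetti 63,677.87; Orozco 69,321.85; Lindqvist 27,975.09; Quinlan 43,425.19.
At nearest $1: Marchetti $63,678; Orozco $69,322; Lindqvist $27,975; Quinlan $43,425. Sum = $204,400.
No rounding difference to absorb.

Marchetti: $63,678 | Orozco: $69,322 | Lindqvist: $27,975 | Quinlan: $43,425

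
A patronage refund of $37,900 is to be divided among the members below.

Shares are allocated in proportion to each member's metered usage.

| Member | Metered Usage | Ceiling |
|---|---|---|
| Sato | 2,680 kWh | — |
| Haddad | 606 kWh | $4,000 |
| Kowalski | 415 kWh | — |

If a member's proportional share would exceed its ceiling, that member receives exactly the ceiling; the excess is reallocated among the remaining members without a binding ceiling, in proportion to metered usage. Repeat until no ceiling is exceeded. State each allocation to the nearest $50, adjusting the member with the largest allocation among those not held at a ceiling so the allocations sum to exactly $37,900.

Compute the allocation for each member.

Sato: $29,350 · Haddad: $4,000 · Kowalski: $4,550

Sum of metered usage: 3,701.
Unconstrained shares: Sato 27,444.47; Haddad 6,205.73; Kowalski 4,249.80.
Capped: Haddad ($4,000); remaining pool $33,900 reallocated over remaining metered usage 3,095.
Shares after redistribution: Sato 29,354.44 → $29,350; Kowalski 4,545.56 → $4,550.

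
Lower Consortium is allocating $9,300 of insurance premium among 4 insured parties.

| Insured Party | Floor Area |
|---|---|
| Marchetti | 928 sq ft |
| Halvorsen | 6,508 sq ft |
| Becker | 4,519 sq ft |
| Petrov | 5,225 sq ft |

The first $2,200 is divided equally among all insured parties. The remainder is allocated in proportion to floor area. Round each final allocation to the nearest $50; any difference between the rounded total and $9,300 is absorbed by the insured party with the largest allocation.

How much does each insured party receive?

Marchetti: $950 | Halvorsen: $3,250 | Becker: $2,400 | Petrov: $2,700

First tranche $2,200 split equally: $550 each.
Remainder $7,100 by floor area (total 17,180): Marchetti 383.52 → $400; Halvorsen 2,689.57 → $2,700; Becker 1,867.57 → $1,850; Petrov 2,159.34 → $2,150.
Totals: Marchetti $550 + $400 = $950; Halvorsen $550 + $2,700 = $3,250; Becker $550 + $1,850 = $2,400; Petrov $550 + $2,150 = $2,700.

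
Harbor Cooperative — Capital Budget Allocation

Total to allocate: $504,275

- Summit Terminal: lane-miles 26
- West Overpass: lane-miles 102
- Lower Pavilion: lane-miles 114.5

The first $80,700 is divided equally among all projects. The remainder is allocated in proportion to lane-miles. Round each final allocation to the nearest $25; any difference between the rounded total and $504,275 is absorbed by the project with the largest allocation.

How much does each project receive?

$80,700 shared equally gives $26,900 per project.
Remainder $423,575 by lane-miles (total 242.5): Summit Terminal 45,414.23 → $45,425; West Overpass 178,163.51 → $178,175; Lower Pavilion 199,997.27 → $200,000.
Rounding difference −$25 on remainder applied to Lower Pavilion.
Totals: Summit Terminal $26,900 + $45,425 = $72,325; West Overpass $26,900 + $178,175 = $205,075; Lower Pavilion $26,900 + $199,975 = $226,875.

Summit Terminal: $72,325; West Overpass: $205,075; Lower Pavilion: $226,875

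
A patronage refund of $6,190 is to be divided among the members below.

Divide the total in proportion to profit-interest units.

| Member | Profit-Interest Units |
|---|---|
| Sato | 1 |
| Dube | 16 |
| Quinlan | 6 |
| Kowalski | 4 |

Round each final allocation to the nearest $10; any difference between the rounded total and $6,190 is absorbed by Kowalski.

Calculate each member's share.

Sato: $230 | Dube: $3,670 | Quinlan: $1,380 | Kowalski: $910

Total profit-interest units = 27.
Proportional shares: Sato 1/27 × $6,190 = 229.26; Dube 16/27 × $6,190 = 3,668.15; Quinlan 6/27 × $6,190 = 1,375.56; Kowalski 4/27 × $6,190 = 917.04.
After rounding ($10): Sato $230; Dube $3,670; Quinlan $1,380; Kowalski $920. Sum = $6,200.
Difference $6,190 − $6,200 = −$10 applied to Kowalski: Kowalski becomes $910.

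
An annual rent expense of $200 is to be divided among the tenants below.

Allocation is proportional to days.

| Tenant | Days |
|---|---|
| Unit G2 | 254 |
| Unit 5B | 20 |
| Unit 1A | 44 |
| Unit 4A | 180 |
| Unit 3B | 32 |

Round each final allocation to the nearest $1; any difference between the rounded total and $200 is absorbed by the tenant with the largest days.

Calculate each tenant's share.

Days total: 530.
Raw shares: Unit G2 254/530 × $200 = 95.85; Unit 5B 20/530 × $200 = 7.55; Unit 1A 44/530 × $200 = 16.60; Unit 4A 180/530 × $200 = 67.92; Unit 3B 32/530 × $200 = 12.08.
At nearest $1: Unit G2 $96; Unit 5B $8; Unit 1A $17; Unit 4A $68; Unit 3B $12. Sum = $201.
Difference $200 − $201 = −$1 applied to largest days (Unit G2): Unit G2 becomes $95.

Unit G2: $95; Unit 5B: $8; Unit 1A: $17; Unit 4A: $68; Unit 3B: $12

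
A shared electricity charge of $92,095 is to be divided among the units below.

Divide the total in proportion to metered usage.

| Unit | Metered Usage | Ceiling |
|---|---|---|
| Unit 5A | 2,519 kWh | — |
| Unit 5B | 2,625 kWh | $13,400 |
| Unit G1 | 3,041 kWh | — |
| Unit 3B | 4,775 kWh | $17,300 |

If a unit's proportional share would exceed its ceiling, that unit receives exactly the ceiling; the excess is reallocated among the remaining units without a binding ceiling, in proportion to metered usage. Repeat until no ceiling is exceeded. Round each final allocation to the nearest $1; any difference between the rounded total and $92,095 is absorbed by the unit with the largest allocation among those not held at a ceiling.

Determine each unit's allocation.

Combined metered usage = 12,960.
Proportional shares (ignoring caps): Unit 5A 17,900.26; Unit 5B 18,653.501; Unit G1 21,609.64; Unit 3B 33,931.61.
Capped: Unit 5B ($13,400), Unit 3B ($17,300); residual $61,395 reallocated over remaining metered usage 5,560.
Remaining shares: Unit 5A 27,815.47 → $27,815; Unit G1 33,579.53 → $33,580.

Unit 5A: $27,815 · Unit 5B: $13,400 · Unit G1: $33,580 · Unit 3B: $17,300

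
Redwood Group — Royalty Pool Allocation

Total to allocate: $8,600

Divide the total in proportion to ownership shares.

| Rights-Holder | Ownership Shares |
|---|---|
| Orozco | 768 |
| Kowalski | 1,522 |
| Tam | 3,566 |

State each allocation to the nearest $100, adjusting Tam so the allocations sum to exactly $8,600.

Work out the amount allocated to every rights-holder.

Ownership shares total: 5,856.
Proportional shares: Orozco 768/5,856 × $8,600 = 1,127.87; Kowalski 1,522/5,856 × $8,600 = 2,235.18; Tam 3,566/5,856 × $8,600 = 5,236.95.
After rounding ($100): Orozco $1,100; Kowalski $2,200; Tam $5,200. Sum = $8,500.
Difference $8,600 − $8,500 = +$100 applied to Tam: Tam becomes $5,300.

Orozco: $1,100 · Kowalski: $2,200 · Tam: $5,300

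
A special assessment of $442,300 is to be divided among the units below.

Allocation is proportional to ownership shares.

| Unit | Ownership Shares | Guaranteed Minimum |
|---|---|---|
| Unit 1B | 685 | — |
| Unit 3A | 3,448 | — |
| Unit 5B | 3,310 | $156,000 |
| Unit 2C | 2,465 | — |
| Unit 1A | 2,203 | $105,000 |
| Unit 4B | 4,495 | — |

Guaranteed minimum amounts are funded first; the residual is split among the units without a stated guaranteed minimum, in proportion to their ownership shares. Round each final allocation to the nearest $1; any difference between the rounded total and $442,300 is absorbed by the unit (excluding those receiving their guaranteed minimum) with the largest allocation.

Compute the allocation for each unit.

Unit 1B: $11,195; Unit 3A: $56,353; Unit 5B: $156,000; Unit 2C: $40,287; Unit 1A: $105,000; Unit 4B: $73,465

Fund the minimums — Unit 5B $156,000; Unit 1A $105,000. Residual $181,300.
Residual split over remaining ownership shares 11,093: Unit 1B 11,195.39 → $11,195; Unit 3A 56,352.87 → $56,353; Unit 2C 40,287.07 → $40,287; Unit 4B 73,464.66 → $73,465.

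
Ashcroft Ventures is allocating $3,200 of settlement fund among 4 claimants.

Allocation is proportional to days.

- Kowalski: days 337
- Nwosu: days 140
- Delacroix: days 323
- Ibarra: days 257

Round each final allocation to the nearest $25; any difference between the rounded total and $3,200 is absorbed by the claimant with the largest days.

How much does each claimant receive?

Kowalski: $1,025 | Nwosu: $425 | Delacroix: $975 | Ibarra: $775

Total days = 337 + 140 + 323 + 257 = 1,057.
Raw shares: Kowalski 1,020.25; Nwosu 423.84; Delacroix 977.86; Ibarra 778.05.
Rounded to nearest $25: Kowalski $1,025; Nwosu $425; Delacroix $975; Ibarra $775. Sum = $3,200.
Sum already equals the total — no adjustment.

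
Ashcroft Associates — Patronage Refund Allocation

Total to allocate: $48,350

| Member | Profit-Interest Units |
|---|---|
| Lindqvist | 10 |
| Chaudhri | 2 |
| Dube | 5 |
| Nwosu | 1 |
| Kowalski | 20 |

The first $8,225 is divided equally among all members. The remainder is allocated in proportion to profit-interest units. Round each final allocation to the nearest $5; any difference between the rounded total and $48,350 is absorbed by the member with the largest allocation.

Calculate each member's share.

Lindqvist: $12,205 | Chaudhri: $3,755 | Dube: $6,925 | Nwosu: $2,700 | Kowalski: $22,765

First tranche $8,225 split equally: $1,645 each.
Remainder $40,125 by profit-interest units (total 38): Lindqvist 10,559.21 → $10,560; Chaudhri 2,111.84 → $2,110; Dube 5,279.61 → $5,280; Nwosu 1,055.92 → $1,055; Kowalski 21,118.42 → $21,120.
Totals: Lindqvist $1,645 + $10,560 = $12,205; Chaudhri $1,645 + $2,110 = $3,755; Dube $1,645 + $5,280 = $6,925; Nwosu $1,645 + $1,055 = $2,700; Kowalski $1,645 + $21,120 = $22,765.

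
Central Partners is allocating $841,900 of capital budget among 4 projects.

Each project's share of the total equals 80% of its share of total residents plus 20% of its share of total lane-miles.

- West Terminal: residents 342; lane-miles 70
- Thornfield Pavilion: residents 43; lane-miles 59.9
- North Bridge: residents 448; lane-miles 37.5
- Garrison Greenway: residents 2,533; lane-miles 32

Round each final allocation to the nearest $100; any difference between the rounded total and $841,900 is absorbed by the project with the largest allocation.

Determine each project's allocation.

Residents total 3,366; lane-miles total 199.4.
Combined weights (80% residents + 20% lane-miles): West Terminal 0.1515; Thornfield Pavilion 0.0703; North Bridge 0.1441; Garrison Greenway 0.6341.
Raw shares: West Terminal 127,542.84; Thornfield Pavilion 59,185.64; North Bridge 121,308.84; Garrison Greenway 533,862.67.
At nearest $100: West Terminal $127,500; Thornfield Pavilion $59,200; North Bridge $121,300; Garrison Greenway $533,900. Sum = $841,900.
Rounded total matches; no reconciliation needed.

West Terminal: $127,500 · Thornfield Pavilion: $59,200 · North Bridge: $121,300 · Garrison Greenway: $533,900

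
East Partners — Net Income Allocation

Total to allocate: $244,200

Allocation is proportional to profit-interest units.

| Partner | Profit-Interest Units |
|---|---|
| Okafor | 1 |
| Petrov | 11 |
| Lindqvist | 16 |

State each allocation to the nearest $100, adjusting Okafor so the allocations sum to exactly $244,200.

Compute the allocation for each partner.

Sum of profit-interest units: 28.
Pro-rata amounts: Okafor 1/28 × $244,200 = 8,721.43; Petrov 11/28 × $244,200 = 95,935.71; Lindqvist 16/28 × $244,200 = 139,542.86.
After rounding ($100): Okafor $8,700; Petrov $95,900; Lindqvist $139,500. Sum = $244,100.
Difference $244,200 − $244,100 = +$100 applied to Okafor: Okafor becomes $8,800.

Okafor: $8,800 · Petrov: $95,900 · Lindqvist: $139,500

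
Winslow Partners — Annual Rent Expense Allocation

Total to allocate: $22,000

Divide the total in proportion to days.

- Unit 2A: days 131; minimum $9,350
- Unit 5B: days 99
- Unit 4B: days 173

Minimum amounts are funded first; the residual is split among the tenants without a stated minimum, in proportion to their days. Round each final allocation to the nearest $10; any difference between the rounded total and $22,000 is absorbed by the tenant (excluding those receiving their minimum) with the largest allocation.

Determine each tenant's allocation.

Unit 2A: $9,350 · Unit 5B: $4,600 · Unit 4B: $8,050

Minimums first: Unit 2A $9,350. Residual $12,650.
Residual split over remaining days 272: Unit 5B 4,604.23 → $4,600; Unit 4B 8,045.77 → $8,050.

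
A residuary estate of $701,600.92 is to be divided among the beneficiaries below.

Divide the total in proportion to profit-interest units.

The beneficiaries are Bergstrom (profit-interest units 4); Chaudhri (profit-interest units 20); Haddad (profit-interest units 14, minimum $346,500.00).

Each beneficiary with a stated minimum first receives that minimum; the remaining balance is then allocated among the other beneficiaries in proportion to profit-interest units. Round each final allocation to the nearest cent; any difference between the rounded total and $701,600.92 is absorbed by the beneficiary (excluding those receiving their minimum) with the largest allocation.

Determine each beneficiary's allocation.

Bergstrom: $59,183.49; Chaudhri: $295,917.43; Haddad: $346,500.00

Fund the minimums — Haddad $346,500.00. Residual $355,100.92.
Residual split over remaining profit-interest units 24: Bergstrom 59,183.4867 → $59,183.49; Chaudhri 295,917.4333 → $295,917.43.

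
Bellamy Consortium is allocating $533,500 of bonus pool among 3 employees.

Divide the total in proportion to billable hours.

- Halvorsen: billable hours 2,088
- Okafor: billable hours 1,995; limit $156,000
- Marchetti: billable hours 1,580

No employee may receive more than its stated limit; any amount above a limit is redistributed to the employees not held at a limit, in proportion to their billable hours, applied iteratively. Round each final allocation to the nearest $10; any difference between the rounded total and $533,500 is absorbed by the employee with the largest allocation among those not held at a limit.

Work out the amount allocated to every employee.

Halvorsen: $214,890; Okafor: $156,000; Marchetti: $162,610

Total billable hours = 5,663.
Pro-rata shares before constraints: Halvorsen 196,706.34; Okafor 187,944.99; Marchetti 148,848.67.
Capped: Okafor ($156,000); balance $377,500 reallocated over remaining billable hours 3,668.
Remaining shares: Halvorsen 214,890.95 → $214,890; Marchetti 162,609.05 → $162,610.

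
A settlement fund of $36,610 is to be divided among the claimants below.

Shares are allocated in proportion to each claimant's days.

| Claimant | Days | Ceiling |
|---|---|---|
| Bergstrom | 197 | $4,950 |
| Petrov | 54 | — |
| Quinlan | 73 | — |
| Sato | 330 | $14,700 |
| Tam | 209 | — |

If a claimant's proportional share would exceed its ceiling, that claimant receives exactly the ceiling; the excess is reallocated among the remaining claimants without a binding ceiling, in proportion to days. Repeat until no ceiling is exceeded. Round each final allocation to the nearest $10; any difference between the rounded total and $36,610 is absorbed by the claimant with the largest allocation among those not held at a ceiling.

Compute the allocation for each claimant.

Bergstrom: $4,950 | Petrov: $2,730 | Quinlan: $3,680 | Sato: $14,700 | Tam: $10,550

Combined days = 863.
Unconstrained shares: Bergstrom 8,357.09; Petrov 2,290.78; Quinlan 3,096.79; Sato 13,999.19; Tam 8,866.15.
Cap binds for Bergstrom ($4,950); residual $31,660 reallocated over remaining days 666.
Cap binds for Sato ($14,700); residual $16,960 reallocated over remaining days 336.
Redistributed shares: Petrov 2,725.71 → $2,730; Quinlan 3,684.76 → $3,680; Tam 10,549.52 → $10,550.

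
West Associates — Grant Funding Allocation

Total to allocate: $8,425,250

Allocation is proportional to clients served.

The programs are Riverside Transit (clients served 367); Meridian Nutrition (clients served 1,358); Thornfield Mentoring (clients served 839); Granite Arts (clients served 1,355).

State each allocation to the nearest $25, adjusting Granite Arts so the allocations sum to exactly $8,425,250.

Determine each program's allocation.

Total clients served = 3,919.
Pro-rata amounts: Riverside Transit 367/3,919 × $8,425,250 = 788,993.81; Meridian Nutrition 1,358/3,919 × $8,425,250 = 2,919,492.09; Thornfield Mentoring 839/3,919 × $8,425,250 = 1,803,721.55; Granite Arts 1,355/3,919 × $8,425,250 = 2,913,042.55.
At nearest $25: Riverside Transit $789,000; Meridian Nutrition $2,919,500; Thornfield Mentoring $1,803,725; Granite Arts $2,913,050. Sum = $8,425,275.
Difference $8,425,250 − $8,425,275 = −$25 applied to Granite Arts: Granite Arts becomes $2,913,025.

Riverside Transit: $789,000; Meridian Nutrition: $2,919,500; Thornfield Mentoring: $1,803,725; Granite Arts: $2,913,025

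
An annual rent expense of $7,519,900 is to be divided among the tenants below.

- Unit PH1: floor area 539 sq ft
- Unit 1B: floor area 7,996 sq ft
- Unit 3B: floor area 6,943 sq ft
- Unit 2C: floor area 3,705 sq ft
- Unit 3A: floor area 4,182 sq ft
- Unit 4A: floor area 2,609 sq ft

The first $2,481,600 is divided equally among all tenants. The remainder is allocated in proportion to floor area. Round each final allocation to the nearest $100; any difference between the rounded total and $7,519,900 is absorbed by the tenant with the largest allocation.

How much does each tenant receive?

$2,481,600 shared equally gives $413,600 per tenant.
Remainder $5,038,300 by floor area (total 25,974): Unit PH1 104,552.39 → $104,600; Unit 1B 1,551,022.05 → $1,551,000; Unit 3B 1,346,766.65 → $1,346,800; Unit 2C 718,676.43 → $718,700; Unit 3A 811,202.38 → $811,200; Unit 4A 506,080.11 → $506,100.
Rounding difference −$100 on remainder applied to Unit 1B.
Totals: Unit PH1 $413,600 + $104,600 = $518,200; Unit 1B $413,600 + $1,550,900 = $1,964,500; Unit 3B $413,600 + $1,346,800 = $1,760,400; Unit 2C $413,600 + $718,700 = $1,132,300; Unit 3A $413,600 + $811,200 = $1,224,800; Unit 4A $413,600 + $506,100 = $919,700.

Unit PH1: $518,200; Unit 1B: $1,964,500; Unit 3B: $1,760,400; Unit 2C: $1,132,300; Unit 3A: $1,224,800; Unit 4A: $919,700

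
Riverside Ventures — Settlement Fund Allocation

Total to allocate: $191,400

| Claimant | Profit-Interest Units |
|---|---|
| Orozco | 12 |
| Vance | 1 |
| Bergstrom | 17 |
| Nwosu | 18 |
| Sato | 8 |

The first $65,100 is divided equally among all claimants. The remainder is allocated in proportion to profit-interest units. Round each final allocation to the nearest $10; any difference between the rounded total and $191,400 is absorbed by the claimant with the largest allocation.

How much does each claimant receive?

Orozco: $40,080 | Vance: $15,280 | Bergstrom: $51,360 | Nwosu: $53,620 | Sato: $31,060

Equal tier: $65,100 ÷ 5 = $13,020 apiece.
Remainder $126,300 by profit-interest units (total 56): Orozco 27,064.29 → $27,060; Vance 2,255.36 → $2,260; Bergstrom 38,341.07 → $38,340; Nwosu 40,596.43 → $40,600; Sato 18,042.86 → $18,040.
Totals: Orozco $13,020 + $27,060 = $40,080; Vance $13,020 + $2,260 = $15,280; Bergstrom $13,020 + $38,340 = $51,360; Nwosu $13,020 + $40,600 = $53,620; Sato $13,020 + $18,040 = $31,060.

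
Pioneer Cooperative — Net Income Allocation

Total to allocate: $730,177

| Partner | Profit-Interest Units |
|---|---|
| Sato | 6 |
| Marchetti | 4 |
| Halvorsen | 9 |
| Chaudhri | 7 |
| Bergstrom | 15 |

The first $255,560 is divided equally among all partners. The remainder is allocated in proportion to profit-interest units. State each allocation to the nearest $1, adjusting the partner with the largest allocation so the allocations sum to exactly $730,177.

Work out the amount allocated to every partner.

Sato: $120,568 · Marchetti: $97,416 · Halvorsen: $155,296 · Chaudhri: $132,144 · Bergstrom: $224,753

$255,560 shared equally gives $51,112 per partner.
Remainder $474,617 by profit-interest units (total 41): Sato 69,456.15 → $69,456; Marchetti 46,304.10 → $46,304; Halvorsen 104,184.22 → $104,184; Chaudhri 81,032.17 → $81,032; Bergstrom 173,640.37 → $173,640.
Rounding difference +$1 on remainder applied to Bergstrom.
Totals: Sato $51,112 + $69,456 = $120,568; Marchetti $51,112 + $46,304 = $97,416; Halvorsen $51,112 + $104,184 = $155,296; Chaudhri $51,112 + $81,032 = $132,144; Bergstrom $51,112 + $173,641 = $224,753.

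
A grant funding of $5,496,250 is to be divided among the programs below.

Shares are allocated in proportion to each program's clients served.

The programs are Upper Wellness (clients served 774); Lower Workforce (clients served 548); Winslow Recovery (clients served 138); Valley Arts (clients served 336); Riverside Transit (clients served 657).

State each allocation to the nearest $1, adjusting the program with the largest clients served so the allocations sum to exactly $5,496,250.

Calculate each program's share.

Sum of clients served: 2,453.
Raw shares: Upper Wellness 774/2,453 × $5,496,250 = 1,734,242.76; Lower Workforce 548/2,453 × $5,496,250 = 1,227,861.80; Winslow Recovery 138/2,453 × $5,496,250 = 309,206.07; Valley Arts 336/2,453 × $5,496,250 = 752,849.57; Riverside Transit 657/2,453 × $5,496,250 = 1,472,089.79.
Rounded to nearest $1: Upper Wellness $1,734,243; Lower Workforce $1,227,862; Winslow Recovery $309,206; Valley Arts $752,850; Riverside Transit $1,472,090. Sum = $5,496,251.
Difference $5,496,250 − $5,496,251 = −$1 applied to largest clients served (Upper Wellness): Upper Wellness becomes $1,734,242.

Upper Wellness: $1,734,242; Lower Workforce: $1,227,862; Winslow Recovery: $309,206; Valley Arts: $752,850; Riverside Transit: $1,472,090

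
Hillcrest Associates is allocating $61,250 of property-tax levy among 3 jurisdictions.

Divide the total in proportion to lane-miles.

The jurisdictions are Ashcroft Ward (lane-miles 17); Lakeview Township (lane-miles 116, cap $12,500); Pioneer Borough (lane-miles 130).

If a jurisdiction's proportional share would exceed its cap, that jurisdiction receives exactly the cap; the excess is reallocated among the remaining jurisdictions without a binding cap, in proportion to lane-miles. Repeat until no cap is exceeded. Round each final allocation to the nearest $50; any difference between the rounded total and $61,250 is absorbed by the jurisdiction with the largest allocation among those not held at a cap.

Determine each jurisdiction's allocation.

Ashcroft Ward: $5,650 · Lakeview Township: $12,500 · Pioneer Borough: $43,100

Total lane-miles = 263.
Proportional shares (ignoring caps): Ashcroft Ward 3,959.13; Lakeview Township 27,015.21; Pioneer Borough 30,275.67.
Capped: Lakeview Township ($12,500); residual $48,750 reallocated over remaining lane-miles 147.
Remaining shares: Ashcroft Ward 5,637.76 → $5,650; Pioneer Borough 43,112.24 → $43,100.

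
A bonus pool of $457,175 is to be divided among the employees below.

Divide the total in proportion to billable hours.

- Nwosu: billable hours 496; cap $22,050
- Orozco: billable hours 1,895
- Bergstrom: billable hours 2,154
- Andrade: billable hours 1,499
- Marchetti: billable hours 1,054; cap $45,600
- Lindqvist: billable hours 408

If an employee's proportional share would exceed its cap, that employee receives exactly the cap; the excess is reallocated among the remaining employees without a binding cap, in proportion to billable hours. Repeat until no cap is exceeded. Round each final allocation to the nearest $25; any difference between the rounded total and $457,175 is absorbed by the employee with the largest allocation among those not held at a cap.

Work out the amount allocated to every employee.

Total billable hours = 7,506.
Unconstrained shares: Nwosu 30,210.34; Orozco 115,420.55; Bergstrom 131,195.70; Andrade 91,301.00; Marchetti 64,196.97; Lindqvist 24,850.44.
Cap binds for Nwosu ($22,050), Marchetti ($45,600); remaining pool $389,525 reallocated over remaining billable hours 5,956.
Remaining shares: Orozco 123,933.83 → $123,925; Bergstrom 140,872.54 → $140,875; Andrade 98,035.25 → $98,025; Lindqvist 26,683.38 → $26,675.
Rounding difference +$25 applied to Bergstrom → $140,900.

Nwosu: $22,050 · Orozco: $123,925 · Bergstrom: $140,900 · Andrade: $98,025 · Marchetti: $45,600 · Lindqvist: $26,675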